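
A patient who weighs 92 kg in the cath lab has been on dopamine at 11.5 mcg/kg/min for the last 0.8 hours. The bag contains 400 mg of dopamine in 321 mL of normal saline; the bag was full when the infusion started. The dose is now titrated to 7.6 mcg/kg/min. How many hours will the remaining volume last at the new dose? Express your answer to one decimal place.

8.3 hours

Initial rate:
Dose = 11.5 mcg/kg/min × 92 kg = 1058 mcg/min
1058 mcg/min × 60 min/hr = 63480 mcg/hr
Concentration = 400 mg ÷ 321 mL = 1.246106 mg/mL = 1246.106 mcg/mL
Rate = 63480 mcg/hr ÷ 1246.106 mcg/mL = 50.9427 mL/hr
Volume infused so far = 50.9427 mL/hr × 0.8 hr = 40.75416 mL
Volume remaining = 321 − 40.75416 = 280.2458 mL
New rate:
Dose = 7.6 mcg/kg/min × 92 kg = 699.2 mcg/min
699.2 mcg/min × 60 min/hr = 41952 mcg/hr
Rate = 41952 mcg/hr ÷ 1246.106 mcg/mL = 33.66648 mL/hr
Time remaining = 280.2458 mL ÷ 33.66648 mL/hr = 8.32418 hr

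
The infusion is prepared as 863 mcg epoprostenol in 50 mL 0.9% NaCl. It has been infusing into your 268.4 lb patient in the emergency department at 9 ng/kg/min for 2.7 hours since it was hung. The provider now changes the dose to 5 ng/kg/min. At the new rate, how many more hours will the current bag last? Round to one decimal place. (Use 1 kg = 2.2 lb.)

18.7 hours

Initial rate:
Weight = 268.4 lb ÷ 2.2 lb/kg = 122 kg
Dose = 9 ng/kg/min × 122 kg = 1098 ng/min
1098 ng/min × 60 min/hr = 65880 ng/hr
Concentration = 863 mcg ÷ 50 mL = 17.26 mcg/mL = 17260 ng/mL
Rate = 65880 ng/hr ÷ 17260 ng/mL = 3.816918 mL/hr
Volume infused so far = 3.816918 mL/hr × 2.7 hr = 10.30568 mL
Volume remaining = 50 − 10.30568 = 39.69432 mL
New rate:
Dose = 5 ng/kg/min × 122 kg = 610 ng/min
610 ng/min × 60 min/hr = 36600 ng/hr
Rate = 36600 ng/hr ÷ 17260 ng/mL = 2.12051 mL/hr
Time remaining = 39.69432 mL ÷ 2.12051 mL/hr = 18.71923 hr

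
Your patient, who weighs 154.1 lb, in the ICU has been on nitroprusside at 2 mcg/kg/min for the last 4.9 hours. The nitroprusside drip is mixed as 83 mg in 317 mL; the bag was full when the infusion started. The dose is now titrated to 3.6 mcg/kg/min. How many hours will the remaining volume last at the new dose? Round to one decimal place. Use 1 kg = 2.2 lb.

Initial rate:
Weight = 154.1 lb ÷ 2.2 lb/kg = 70.04545 kg
Dose = 2 mcg/kg/min × 70.04545 kg = 140.0909 mcg/min
140.0909 mcg/min × 60 min/hr = 8405.455 mcg/hr
Concentration = 83 mg ÷ 317 mL = 0.2618297 mg/mL = 261.8297 mcg/mL
Rate = 8405.455 mcg/hr ÷ 261.8297 mcg/mL = 32.10276 mL/hr
Volume infused so far = 32.10276 mL/hr × 4.9 hr = 157.3035 mL
Volume remaining = 317 − 157.3035 = 159.6965 mL
New rate:
Dose = 3.6 mcg/kg/min × 70.04545 kg = 252.1636 mcg/min
252.1636 mcg/min × 60 min/hr = 15129.82 mcg/hr
Rate = 15129.82 mcg/hr ÷ 261.8297 mcg/mL = 57.78497 mL/hr
Time remaining = 159.6965 mL ÷ 57.78497 mL/hr = 2.763634 hr

2.8 hours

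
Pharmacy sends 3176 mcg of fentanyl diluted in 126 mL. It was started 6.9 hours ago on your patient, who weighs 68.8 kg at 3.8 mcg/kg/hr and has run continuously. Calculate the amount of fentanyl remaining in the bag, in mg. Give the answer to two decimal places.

Dose = 3.8 mcg/kg/hr × 68.8 kg = 261.44 mcg/hr
Concentration = 3176 mcg ÷ 126 mL = 25.20635 mcg/mL
Rate = 261.44 mcg/hr ÷ 25.20635 mcg/mL = 10.37199 mL/hr
Volume infused = 10.37199 mL/hr × 6.9 hr = 71.56673 mL
Volume remaining = 126 − 71.56673 = 54.43327 mL
Drug remaining = 54.43327 mL × 25.20635 mcg/mL = 1372.064 mcg = 1.372064 mg

1.37 mg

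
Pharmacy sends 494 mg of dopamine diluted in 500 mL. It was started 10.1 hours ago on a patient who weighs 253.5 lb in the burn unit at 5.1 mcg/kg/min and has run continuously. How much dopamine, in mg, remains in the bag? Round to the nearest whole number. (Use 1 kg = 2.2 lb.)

Weight = 253.5 lb ÷ 2.2 lb/kg = 115.2273 kg
Dose = 5.1 mcg/kg/min × 115.2273 kg = 587.6591 mcg/min
587.6591 mcg/min × 60 min/hr = 35259.55 mcg/hr
Concentration = 494 mg ÷ 500 mL = 0.988 mg/mL = 988 mcg/mL
Rate = 35259.55 mcg/hr ÷ 988 mcg/mL = 35.6878 mL/hr
Volume infused = 35.6878 mL/hr × 10.1 hr = 360.4468 mL
Volume remaining = 500 − 360.4468 = 139.5532 mL
Drug remaining = 139.5532 mL × 988 mcg/mL = 137878.6 mcg = 137.8786 mg

138 mg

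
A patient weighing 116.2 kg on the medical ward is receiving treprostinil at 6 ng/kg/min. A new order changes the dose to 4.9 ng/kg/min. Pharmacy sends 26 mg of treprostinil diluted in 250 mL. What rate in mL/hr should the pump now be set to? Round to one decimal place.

Dose = 4.9 ng/kg/min × 116.2 kg = 569.38 ng/min
569.38 ng/min × 60 min/hr = 34162.8 ng/hr
Concentration = 26 mg ÷ 250 mL = 0.104 mg/mL = 104000 ng/mL
Rate = 34162.8 ng/hr ÷ 104000 ng/mL = 0.3284885 mL/hr

0.3 mL/hr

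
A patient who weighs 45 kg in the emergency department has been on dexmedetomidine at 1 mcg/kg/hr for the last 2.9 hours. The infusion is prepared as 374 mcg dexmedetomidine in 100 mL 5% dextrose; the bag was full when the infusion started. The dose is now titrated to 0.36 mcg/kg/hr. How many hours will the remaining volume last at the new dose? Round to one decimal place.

15.0 hours

Initial rate:
Dose = 1 mcg/kg/hr × 45 kg = 45 mcg/hr
Concentration = 374 mcg ÷ 100 mL = 3.74 mcg/mL
Rate = 45 mcg/hr ÷ 3.74 mcg/mL = 12.03209 mL/hr
Volume infused so far = 12.03209 mL/hr × 2.9 hr = 34.89305 mL
Volume remaining = 100 − 34.89305 = 65.10695 mL
New rate:
Dose = 0.36 mcg/kg/hr × 45 kg = 16.2 mcg/hr
Rate = 16.2 mcg/hr ÷ 3.74 mcg/mL = 4.331551 mL/hr
Time remaining = 65.10695 mL ÷ 4.331551 mL/hr = 15.03086 hr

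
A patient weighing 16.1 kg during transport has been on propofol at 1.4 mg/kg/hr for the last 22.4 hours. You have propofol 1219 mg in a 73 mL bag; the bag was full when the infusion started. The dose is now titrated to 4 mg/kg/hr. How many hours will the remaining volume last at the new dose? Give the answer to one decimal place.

Initial rate:
Dose = 1.4 mg/kg/hr × 16.1 kg = 22.54 mg/hr
Concentration = 1219 mg ÷ 73 mL = 16.69863 mg/mL
Rate = 22.54 mg/hr ÷ 16.69863 mg/mL = 1.349811 mL/hr
Volume infused so far = 1.349811 mL/hr × 22.4 hr = 30.23577 mL
Volume remaining = 73 − 30.23577 = 42.76423 mL
New rate:
Dose = 4 mg/kg/hr × 16.1 kg = 64.4 mg/hr
Rate = 64.4 mg/hr ÷ 16.69863 mg/mL = 3.856604 mL/hr
Time remaining = 42.76423 mL ÷ 3.856604 mL/hr = 11.08857 hr

11.1 hours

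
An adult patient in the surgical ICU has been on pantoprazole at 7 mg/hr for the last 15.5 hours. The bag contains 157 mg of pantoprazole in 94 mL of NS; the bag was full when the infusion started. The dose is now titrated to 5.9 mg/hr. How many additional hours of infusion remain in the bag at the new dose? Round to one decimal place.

8.2 hours

Initial rate:
Concentration = 157 mg ÷ 94 mL = 1.670213 mg/mL
Rate = 7 mg/hr ÷ 1.670213 mg/mL = 4.191083 mL/hr
Volume infused so far = 4.191083 mL/hr × 15.5 hr = 64.96178 mL
Volume remaining = 94 − 64.96178 = 29.03822 mL
New rate:
Rate = 5.9 mg/hr ÷ 1.670213 mg/mL = 3.532484 mL/hr
Time remaining = 29.03822 mL ÷ 3.532484 mL/hr = 8.220339 hr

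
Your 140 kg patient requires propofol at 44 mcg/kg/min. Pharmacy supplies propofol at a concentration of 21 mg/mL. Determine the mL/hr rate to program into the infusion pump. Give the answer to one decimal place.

Dose = 44 mcg/kg/min × 140 kg = 6160 mcg/min
6160 mcg/min × 60 min/hr = 369600 mcg/hr
Concentration = 21 mg/mL = 21000 mcg/mL
Rate = 369600 mcg/hr ÷ 21000 mcg/mL = 17.6 mL/hr

17.6 mL/hr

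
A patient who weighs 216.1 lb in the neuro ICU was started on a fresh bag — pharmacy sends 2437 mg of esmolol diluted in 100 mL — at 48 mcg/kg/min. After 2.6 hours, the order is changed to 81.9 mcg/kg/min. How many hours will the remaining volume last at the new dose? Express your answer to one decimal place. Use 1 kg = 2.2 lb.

3.5 hours

Initial rate:
Weight = 216.1 lb ÷ 2.2 lb/kg = 98.22727 kg
Dose = 48 mcg/kg/min × 98.22727 kg = 4714.909 mcg/min
4714.909 mcg/min × 60 min/hr = 282894.5 mcg/hr
Concentration = 2437 mg ÷ 100 mL = 24.37 mg/mL = 24370 mcg/mL
Rate = 282894.5 mcg/hr ÷ 24370 mcg/mL = 11.60831 mL/hr
Volume infused so far = 11.60831 mL/hr × 2.6 hr = 30.18161 mL
Volume remaining = 100 − 30.18161 = 69.81839 mL
New rate:
Dose = 81.9 mcg/kg/min × 98.22727 kg = 8044.814 mcg/min
8044.814 mcg/min × 60 min/hr = 482688.8 mcg/hr
Rate = 482688.8 mcg/hr ÷ 24370 mcg/mL = 19.80668 mL/hr
Time remaining = 69.81839 mL ÷ 19.80668 mL/hr = 3.524992 hr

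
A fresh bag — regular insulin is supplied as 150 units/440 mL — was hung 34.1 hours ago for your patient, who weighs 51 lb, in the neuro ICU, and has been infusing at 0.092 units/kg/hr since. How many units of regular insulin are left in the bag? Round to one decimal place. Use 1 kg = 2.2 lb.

Weight = 51 lb ÷ 2.2 lb/kg = 23.18182 kg
Dose = 0.092 units/kg/hr × 23.18182 kg = 2.132727 units/hr
Concentration = 150 units ÷ 440 mL = 0.3409091 units/mL
Rate = 2.132727 units/hr ÷ 0.3409091 units/mL = 6.256 mL/hr
Volume infused = 6.256 mL/hr × 34.1 hr = 213.3296 mL
Volume remaining = 440 − 213.3296 = 226.6704 mL
Drug remaining = 226.6704 mL × 0.3409091 units/mL = 77.274 units

77.3 units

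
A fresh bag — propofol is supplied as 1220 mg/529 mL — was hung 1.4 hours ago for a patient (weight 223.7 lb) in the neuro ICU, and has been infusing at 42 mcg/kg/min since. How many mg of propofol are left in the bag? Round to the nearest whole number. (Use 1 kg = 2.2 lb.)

861 mg

Weight = 223.7 lb ÷ 2.2 lb/kg = 101.6818 kg
Dose = 42 mcg/kg/min × 101.6818 kg = 4270.636 mcg/min
4270.636 mcg/min × 60 min/hr = 256238.2 mcg/hr
Concentration = 1220 mg ÷ 529 mL = 2.306238 mg/mL = 2306.238 mcg/mL
Rate = 256238.2 mcg/hr ÷ 2306.238 mcg/mL = 111.1066 mL/hr
Volume infused = 111.1066 mL/hr × 1.4 hr = 155.5492 mL
Volume remaining = 529 − 155.5492 = 373.4508 mL
Drug remaining = 373.4508 mL × 2306.238 mcg/mL = 861266.5 mcg = 861.2665 mg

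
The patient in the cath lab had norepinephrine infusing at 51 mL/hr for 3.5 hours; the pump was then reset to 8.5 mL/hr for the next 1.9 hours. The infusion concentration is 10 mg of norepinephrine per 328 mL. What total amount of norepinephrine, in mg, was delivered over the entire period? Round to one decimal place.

Concentration = 10 mg ÷ 328 mL = 0.0304878 mg/mL
Stage 1: 51 mL/hr × 3.5 hr = 178.5 mL → 178.5 mL × 0.0304878 mg/mL = 5.442073 mg
Stage 2: 8.5 mL/hr × 1.9 hr = 16.15 mL → 16.15 mL × 0.0304878 mg/mL = 0.492378 mg
Total = 5.442073 + 0.492378 = 5.934451 mg

5.9 mg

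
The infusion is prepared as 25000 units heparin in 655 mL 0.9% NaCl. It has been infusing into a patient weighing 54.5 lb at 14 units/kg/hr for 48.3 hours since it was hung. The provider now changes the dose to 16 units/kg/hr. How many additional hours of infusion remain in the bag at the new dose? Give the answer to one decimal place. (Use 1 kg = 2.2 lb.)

20.8 hours

Initial rate:
Weight = 54.5 lb ÷ 2.2 lb/kg = 24.77273 kg
Dose = 14 units/kg/hr × 24.77273 kg = 346.8182 units/hr
Concentration = 25000 units ÷ 655 mL = 38.16794 units/mL
Rate = 346.8182 units/hr ÷ 38.16794 units/mL = 9.086636 mL/hr
Volume infused so far = 9.086636 mL/hr × 48.3 hr = 438.8845 mL
Volume remaining = 655 − 438.8845 = 216.1155 mL
New rate:
Dose = 16 units/kg/hr × 24.77273 kg = 396.3636 units/hr
Rate = 396.3636 units/hr ÷ 38.16794 units/mL = 10.38473 mL/hr
Time remaining = 216.1155 mL ÷ 10.38473 mL/hr = 20.81089 hr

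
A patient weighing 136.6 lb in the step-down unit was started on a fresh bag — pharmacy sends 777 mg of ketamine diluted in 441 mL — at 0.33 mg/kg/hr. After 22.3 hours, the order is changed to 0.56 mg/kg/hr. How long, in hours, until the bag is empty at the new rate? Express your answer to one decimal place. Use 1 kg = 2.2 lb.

9.2 hours

Initial rate:
Weight = 136.6 lb ÷ 2.2 lb/kg = 62.09091 kg
Dose = 0.33 mg/kg/hr × 62.09091 kg = 20.49 mg/hr
Concentration = 777 mg ÷ 441 mL = 1.761905 mg/mL
Rate = 20.49 mg/hr ÷ 1.761905 mg/mL = 11.62946 mL/hr
Volume infused so far = 11.62946 mL/hr × 22.3 hr = 259.3369 mL
Volume remaining = 441 − 259.3369 = 181.6631 mL
New rate:
Dose = 0.56 mg/kg/hr × 62.09091 kg = 34.77091 mg/hr
Rate = 34.77091 mg/hr ÷ 1.761905 mg/mL = 19.73484 mL/hr
Time remaining = 181.6631 mL ÷ 19.73484 mL/hr = 9.205195 hr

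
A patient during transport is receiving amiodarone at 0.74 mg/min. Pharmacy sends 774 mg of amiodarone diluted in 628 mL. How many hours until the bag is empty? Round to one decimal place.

0.74 mg/min × 60 min/hr = 44.4 mg/hr
Concentration = 774 mg ÷ 628 mL = 1.232484 mg/mL
Rate = 44.4 mg/hr ÷ 1.232484 mg/mL = 36.02481 mL/hr
Duration = 628 mL ÷ 36.02481 mL/hr = 17.43243 hr

17.4 hours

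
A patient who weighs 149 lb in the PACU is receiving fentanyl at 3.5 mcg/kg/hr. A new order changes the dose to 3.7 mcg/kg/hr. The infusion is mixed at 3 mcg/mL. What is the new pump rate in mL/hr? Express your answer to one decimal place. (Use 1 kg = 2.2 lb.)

83.5 mL/hr

Weight = 149 lb ÷ 2.2 lb/kg = 67.72727 kg
Dose = 3.7 mcg/kg/hr × 67.72727 kg = 250.5909 mcg/hr
Rate = 250.5909 mcg/hr ÷ 3 mcg/mL = 83.5303 mL/hr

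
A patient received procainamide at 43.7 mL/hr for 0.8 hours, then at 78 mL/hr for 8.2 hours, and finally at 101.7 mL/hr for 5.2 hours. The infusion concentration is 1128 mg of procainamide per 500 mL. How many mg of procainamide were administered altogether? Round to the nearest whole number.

Concentration = 1128 mg ÷ 500 mL = 2.256 mg/mL
Stage 1: 43.7 mL/hr × 0.8 hr = 34.96 mL → 34.96 mL × 2.256 mg/mL = 78.86976 mg
Stage 2: 78 mL/hr × 8.2 hr = 639.6 mL → 639.6 mL × 2.256 mg/mL = 1442.938 mg
Stage 3: 101.7 mL/hr × 5.2 hr = 528.84 mL → 528.84 mL × 2.256 mg/mL = 1193.063 mg
Total = 78.86976 + 1442.938 + 1193.063 = 2714.87 mg

2715 mg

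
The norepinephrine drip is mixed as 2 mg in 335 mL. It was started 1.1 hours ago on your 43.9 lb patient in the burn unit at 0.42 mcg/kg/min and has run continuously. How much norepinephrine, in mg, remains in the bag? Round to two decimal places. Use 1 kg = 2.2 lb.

1.45 mg

Weight = 43.9 lb ÷ 2.2 lb/kg = 19.95455 kg
Dose = 0.42 mcg/kg/min × 19.95455 kg = 8.380909 mcg/min
8.380909 mcg/min × 60 min/hr = 502.8545 mcg/hr
Concentration = 2 mg ÷ 335 mL = 0.005970149 mg/mL = 5.970149 mcg/mL
Rate = 502.8545 mcg/hr ÷ 5.970149 mcg/mL = 84.22814 mL/hr
Volume infused = 84.22814 mL/hr × 1.1 hr = 92.65095 mL
Volume remaining = 335 − 92.65095 = 242.349 mL
Drug remaining = 242.349 mL × 5.970149 mcg/mL = 1446.86 mcg = 1.44686 mg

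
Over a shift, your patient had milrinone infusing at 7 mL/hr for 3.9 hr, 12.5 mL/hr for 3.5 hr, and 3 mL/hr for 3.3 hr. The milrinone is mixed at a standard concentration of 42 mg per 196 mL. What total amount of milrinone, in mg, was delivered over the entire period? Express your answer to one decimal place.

Concentration = 42 mg ÷ 196 mL = 0.2142857 mg/mL
Stage 1: 7 mL/hr × 3.9 hr = 27.3 mL → 27.3 mL × 0.2142857 mg/mL = 5.85 mg
Stage 2: 12.5 mL/hr × 3.5 hr = 43.75 mL → 43.75 mL × 0.2142857 mg/mL = 9.375 mg
Stage 3: 3 mL/hr × 3.3 hr = 9.9 mL → 9.9 mL × 0.2142857 mg/mL = 2.121429 mg
Total = 5.85 + 9.375 + 2.121429 = 17.34643 mg

17.3 mg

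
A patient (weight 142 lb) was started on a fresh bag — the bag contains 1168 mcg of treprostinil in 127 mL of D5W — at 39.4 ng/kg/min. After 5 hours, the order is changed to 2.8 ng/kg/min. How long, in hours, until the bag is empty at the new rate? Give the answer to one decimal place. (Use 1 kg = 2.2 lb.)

Initial rate:
Weight = 142 lb ÷ 2.2 lb/kg = 64.54545 kg
Dose = 39.4 ng/kg/min × 64.54545 kg = 2543.091 ng/min
2543.091 ng/min × 60 min/hr = 152585.5 ng/hr
Concentration = 1168 mcg ÷ 127 mL = 9.19685 mcg/mL = 9196.85 ng/mL
Rate = 152585.5 ng/hr ÷ 9196.85 ng/mL = 16.59106 mL/hr
Volume infused so far = 16.59106 mL/hr × 5 hr = 82.95528 mL
Volume remaining = 127 − 82.95528 = 44.04472 mL
New rate:
Dose = 2.8 ng/kg/min × 64.54545 kg = 180.7273 ng/min
180.7273 ng/min × 60 min/hr = 10843.64 ng/hr
Rate = 10843.64 ng/hr ÷ 9196.85 ng/mL = 1.17906 mL/hr
Time remaining = 44.04472 mL ÷ 1.17906 mL/hr = 37.3558 hr

37.4 hours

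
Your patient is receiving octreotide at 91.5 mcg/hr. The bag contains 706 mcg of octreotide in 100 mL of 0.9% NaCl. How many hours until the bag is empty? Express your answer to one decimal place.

Concentration = 706 mcg ÷ 100 mL = 7.06 mcg/mL
Rate = 91.5 mcg/hr ÷ 7.06 mcg/mL = 12.96034 mL/hr
Duration = 100 mL ÷ 12.96034 mL/hr = 7.715847 hr

7.7 hours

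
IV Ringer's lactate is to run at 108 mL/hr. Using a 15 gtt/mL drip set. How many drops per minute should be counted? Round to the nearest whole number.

27 gtt/min

108 mL/hr ÷ 60 min/hr = 1.8 mL/min
1.8 mL/min × 15 gtt/mL = 27 gtt/min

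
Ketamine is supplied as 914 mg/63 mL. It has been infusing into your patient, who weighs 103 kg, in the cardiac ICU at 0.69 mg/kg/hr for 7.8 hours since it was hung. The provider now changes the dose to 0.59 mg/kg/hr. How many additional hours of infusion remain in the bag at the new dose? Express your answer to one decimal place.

5.9 hours

Initial rate:
Dose = 0.69 mg/kg/hr × 103 kg = 71.07 mg/hr
Concentration = 914 mg ÷ 63 mL = 14.50794 mg/mL
Rate = 71.07 mg/hr ÷ 14.50794 mg/mL = 4.898698 mL/hr
Volume infused so far = 4.898698 mL/hr × 7.8 hr = 38.20984 mL
Volume remaining = 63 − 38.20984 = 24.79016 mL
New rate:
Dose = 0.59 mg/kg/hr × 103 kg = 60.77 mg/hr
Rate = 60.77 mg/hr ÷ 14.50794 mg/mL = 4.188742 mL/hr
Time remaining = 24.79016 mL ÷ 4.188742 mL/hr = 5.918282 hr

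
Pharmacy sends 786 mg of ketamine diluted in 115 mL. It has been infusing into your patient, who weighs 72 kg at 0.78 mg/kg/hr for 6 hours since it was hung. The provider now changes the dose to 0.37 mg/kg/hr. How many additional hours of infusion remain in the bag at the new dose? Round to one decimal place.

Initial rate:
Dose = 0.78 mg/kg/hr × 72 kg = 56.16 mg/hr
Concentration = 786 mg ÷ 115 mL = 6.834783 mg/mL
Rate = 56.16 mg/hr ÷ 6.834783 mg/mL = 8.216794 mL/hr
Volume infused so far = 8.216794 mL/hr × 6 hr = 49.30076 mL
Volume remaining = 115 − 49.30076 = 65.69924 mL
New rate:
Dose = 0.37 mg/kg/hr × 72 kg = 26.64 mg/hr
Rate = 26.64 mg/hr ÷ 6.834783 mg/mL = 3.89771 mL/hr
Time remaining = 65.69924 mL ÷ 3.89771 mL/hr = 16.85586 hr

16.9 hours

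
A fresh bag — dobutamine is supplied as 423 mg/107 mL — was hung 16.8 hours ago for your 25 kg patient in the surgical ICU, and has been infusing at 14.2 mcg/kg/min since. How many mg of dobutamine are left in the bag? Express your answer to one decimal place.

65.2 mg

Dose = 14.2 mcg/kg/min × 25 kg = 355 mcg/min
355 mcg/min × 60 min/hr = 21300 mcg/hr
Concentration = 423 mg ÷ 107 mL = 3.953271 mg/mL = 3953.271 mcg/mL
Rate = 21300 mcg/hr ÷ 3953.271 mcg/mL = 5.387943 mL/hr
Volume infused = 5.387943 mL/hr × 16.8 hr = 90.51745 mL
Volume remaining = 107 − 90.51745 = 16.48255 mL
Drug remaining = 16.48255 mL × 3953.271 mcg/mL = 65160 mcg = 65.16 mg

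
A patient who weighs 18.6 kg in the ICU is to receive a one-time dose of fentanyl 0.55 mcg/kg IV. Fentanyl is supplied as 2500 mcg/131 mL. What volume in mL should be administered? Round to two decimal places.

Dose = 0.55 mcg/kg × 18.6 kg = 10.23 mcg
Concentration = 2500 mcg ÷ 131 mL = 19.08397 mcg/mL
Volume = 10.23 mcg ÷ 19.08397 mcg/mL = 0.536052 mL

0.54 mL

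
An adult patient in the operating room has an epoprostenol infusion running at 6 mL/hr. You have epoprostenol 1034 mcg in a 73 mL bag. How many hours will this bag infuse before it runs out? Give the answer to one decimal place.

Duration = 73 mL ÷ 6 mL/hr = 12.16667 hr

12.2 hours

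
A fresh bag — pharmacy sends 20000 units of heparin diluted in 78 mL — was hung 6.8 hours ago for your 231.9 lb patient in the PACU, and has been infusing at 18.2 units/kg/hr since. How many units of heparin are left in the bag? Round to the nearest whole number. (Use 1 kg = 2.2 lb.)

6955 units

Weight = 231.9 lb ÷ 2.2 lb/kg = 105.4091 kg
Dose = 18.2 units/kg/hr × 105.4091 kg = 1918.445 units/hr
Concentration = 20000 units ÷ 78 mL = 256.4103 units/mL
Rate = 1918.445 units/hr ÷ 256.4103 units/mL = 7.481937 mL/hr
Volume infused = 7.481937 mL/hr × 6.8 hr = 50.87717 mL
Volume remaining = 78 − 50.87717 = 27.12283 mL
Drug remaining = 27.12283 mL × 256.4103 units/mL = 6954.571 units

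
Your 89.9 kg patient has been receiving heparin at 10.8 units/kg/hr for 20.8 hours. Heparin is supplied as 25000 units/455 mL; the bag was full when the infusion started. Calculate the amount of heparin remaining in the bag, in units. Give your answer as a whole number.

Dose = 10.8 units/kg/hr × 89.9 kg = 970.92 units/hr
Concentration = 25000 units ÷ 455 mL = 54.94505 units/mL
Rate = 970.92 units/hr ÷ 54.94505 units/mL = 17.67074 mL/hr
Volume infused = 17.67074 mL/hr × 20.8 hr = 367.5515 mL
Volume remaining = 455 − 367.5515 = 87.44852 mL
Drug remaining = 87.44852 mL × 54.94505 units/mL = 4804.864 units

4805 units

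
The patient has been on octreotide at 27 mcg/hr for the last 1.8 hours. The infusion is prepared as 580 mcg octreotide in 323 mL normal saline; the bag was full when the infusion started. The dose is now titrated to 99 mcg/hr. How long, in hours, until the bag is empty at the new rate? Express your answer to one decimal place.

Initial rate:
Concentration = 580 mcg ÷ 323 mL = 1.795666 mcg/mL
Rate = 27 mcg/hr ÷ 1.795666 mcg/mL = 15.03621 mL/hr
Volume infused so far = 15.03621 mL/hr × 1.8 hr = 27.06517 mL
Volume remaining = 323 − 27.06517 = 295.9348 mL
New rate:
Rate = 99 mcg/hr ÷ 1.795666 mcg/mL = 55.13276 mL/hr
Time remaining = 295.9348 mL ÷ 55.13276 mL/hr = 5.367677 hr

5.4 hours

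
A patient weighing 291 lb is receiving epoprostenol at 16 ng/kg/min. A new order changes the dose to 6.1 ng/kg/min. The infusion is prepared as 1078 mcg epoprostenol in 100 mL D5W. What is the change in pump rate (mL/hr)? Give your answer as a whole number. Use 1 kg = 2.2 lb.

7 mL/hr

At the current dose:
Weight = 291 lb ÷ 2.2 lb/kg = 132.2727 kg
Dose = 16 ng/kg/min × 132.2727 kg = 2116.364 ng/min
2116.364 ng/min × 60 min/hr = 126981.8 ng/hr
Concentration = 1078 mcg ÷ 100 mL = 10.78 mcg/mL = 10780 ng/mL
Rate = 126981.8 ng/hr ÷ 10780 ng/mL = 11.77939 mL/hr
At the new dose:
Dose = 6.1 ng/kg/min × 132.2727 kg = 806.8636 ng/min
806.8636 ng/min × 60 min/hr = 48411.82 ng/hr
Rate = 48411.82 ng/hr ÷ 10780 ng/mL = 4.490892 mL/hr
Change = 4.490892 − 11.77939 = -7.288497 mL/hr → 7.288497 mL/hr decrease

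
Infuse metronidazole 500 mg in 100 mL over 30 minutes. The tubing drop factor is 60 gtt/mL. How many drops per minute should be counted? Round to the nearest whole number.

100 mL ÷ (30 min) = 3.333333 mL/min
3.333333 mL/min × 60 gtt/mL = 200 gtt/min

200 gtt/min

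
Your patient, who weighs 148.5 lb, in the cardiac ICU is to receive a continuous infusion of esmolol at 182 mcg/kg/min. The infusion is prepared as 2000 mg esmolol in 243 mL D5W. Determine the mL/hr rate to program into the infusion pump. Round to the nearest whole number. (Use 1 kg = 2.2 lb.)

Weight = 148.5 lb ÷ 2.2 lb/kg = 67.5 kg
Dose = 182 mcg/kg/min × 67.5 kg = 12285 mcg/min
12285 mcg/min × 60 min/hr = 737100 mcg/hr
Concentration = 2000 mg ÷ 243 mL = 8.230453 mg/mL = 8230.453 mcg/mL
Rate = 737100 mcg/hr ÷ 8230.453 mcg/mL = 89.55765 mL/hr

90 mL/hr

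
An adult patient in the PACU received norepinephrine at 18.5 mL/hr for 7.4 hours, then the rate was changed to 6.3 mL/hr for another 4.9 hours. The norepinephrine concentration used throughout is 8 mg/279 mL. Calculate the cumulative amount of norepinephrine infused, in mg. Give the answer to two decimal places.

Concentration = 8 mg ÷ 279 mL = 0.02867384 mg/mL
Stage 1: 18.5 mL/hr × 7.4 hr = 136.9 mL → 136.9 mL × 0.02867384 mg/mL = 3.925448 mg
Stage 2: 6.3 mL/hr × 4.9 hr = 30.87 mL → 30.87 mL × 0.02867384 mg/mL = 0.8851613 mg
Total = 3.925448 + 0.8851613 = 4.810609 mg

4.81 mg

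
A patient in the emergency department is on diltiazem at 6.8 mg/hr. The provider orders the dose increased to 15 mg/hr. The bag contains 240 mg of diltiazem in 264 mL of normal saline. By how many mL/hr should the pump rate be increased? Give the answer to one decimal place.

9.0 mL/hr

At the current dose:
Concentration = 240 mg ÷ 264 mL = 0.9090909 mg/mL
Rate = 6.8 mg/hr ÷ 0.9090909 mg/mL = 7.48 mL/hr
At the new dose:
Rate = 15 mg/hr ÷ 0.9090909 mg/mL = 16.5 mL/hr
Change = 16.5 − 7.48 = 9.02 mL/hr → 9.02 mL/hr increase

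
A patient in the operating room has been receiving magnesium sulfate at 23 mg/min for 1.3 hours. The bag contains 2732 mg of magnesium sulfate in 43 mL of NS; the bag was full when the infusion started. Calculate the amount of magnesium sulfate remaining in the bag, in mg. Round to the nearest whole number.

938 mg

23 mg/min × 60 min/hr = 1380 mg/hr
Concentration = 2732 mg ÷ 43 mL = 63.53488 mg/mL
Rate = 1380 mg/hr ÷ 63.53488 mg/mL = 21.72035 mL/hr
Volume infused = 21.72035 mL/hr × 1.3 hr = 28.23646 mL
Volume remaining = 43 − 28.23646 = 14.76354 mL
Drug remaining = 14.76354 mL × 63.53488 mg/mL = 938 mg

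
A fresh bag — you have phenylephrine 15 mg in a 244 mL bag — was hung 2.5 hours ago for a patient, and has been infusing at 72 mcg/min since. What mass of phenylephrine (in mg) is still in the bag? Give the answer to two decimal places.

4.20 mg

72 mcg/min × 60 min/hr = 4320 mcg/hr
Concentration = 15 mg ÷ 244 mL = 0.06147541 mg/mL = 61.47541 mcg/mL
Rate = 4320 mcg/hr ÷ 61.47541 mcg/mL = 70.272 mL/hr
Volume infused = 70.272 mL/hr × 2.5 hr = 175.68 mL
Volume remaining = 244 − 175.68 = 68.32 mL
Drug remaining = 68.32 mL × 61.47541 mcg/mL = 4200 mcg = 4.2 mg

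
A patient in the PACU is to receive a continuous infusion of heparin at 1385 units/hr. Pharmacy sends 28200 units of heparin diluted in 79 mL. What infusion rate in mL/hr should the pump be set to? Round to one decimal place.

Concentration = 28200 units ÷ 79 mL = 356.962 units/mL
Rate = 1385 units/hr ÷ 356.962 units/mL = 3.879965 mL/hr

3.9 mL/hr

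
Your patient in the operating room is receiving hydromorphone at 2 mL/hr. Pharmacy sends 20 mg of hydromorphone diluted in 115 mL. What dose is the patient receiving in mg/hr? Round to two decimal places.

0.35 mg/hr

Concentration = 20 mg ÷ 115 mL = 0.173913 mg/mL
Drug rate = 2 mL/hr × 0.173913 mg/mL = 0.3478261 mg/hr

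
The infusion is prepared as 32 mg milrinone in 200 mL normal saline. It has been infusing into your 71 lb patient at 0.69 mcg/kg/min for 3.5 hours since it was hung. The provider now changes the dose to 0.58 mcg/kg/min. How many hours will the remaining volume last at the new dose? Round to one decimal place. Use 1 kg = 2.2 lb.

Initial rate:
Weight = 71 lb ÷ 2.2 lb/kg = 32.27273 kg
Dose = 0.69 mcg/kg/min × 32.27273 kg = 22.26818 mcg/min
22.26818 mcg/min × 60 min/hr = 1336.091 mcg/hr
Concentration = 32 mg ÷ 200 mL = 0.16 mg/mL = 160 mcg/mL
Rate = 1336.091 mcg/hr ÷ 160 mcg/mL = 8.350568 mL/hr
Volume infused so far = 8.350568 mL/hr × 3.5 hr = 29.22699 mL
Volume remaining = 200 − 29.22699 = 170.773 mL
New rate:
Dose = 0.58 mcg/kg/min × 32.27273 kg = 18.71818 mcg/min
18.71818 mcg/min × 60 min/hr = 1123.091 mcg/hr
Rate = 1123.091 mcg/hr ÷ 160 mcg/mL = 7.019318 mL/hr
Time remaining = 170.773 mL ÷ 7.019318 mL/hr = 24.329 hr

24.3 hours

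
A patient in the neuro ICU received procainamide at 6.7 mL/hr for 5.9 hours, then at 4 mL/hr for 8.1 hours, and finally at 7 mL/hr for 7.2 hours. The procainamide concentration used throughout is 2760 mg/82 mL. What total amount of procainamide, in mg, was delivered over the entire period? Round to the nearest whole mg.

Concentration = 2760 mg ÷ 82 mL = 33.65854 mg/mL
Stage 1: 6.7 mL/hr × 5.9 hr = 39.53 mL → 39.53 mL × 33.65854 mg/mL = 1330.522 mg
Stage 2: 4 mL/hr × 8.1 hr = 32.4 mL → 32.4 mL × 33.65854 mg/mL = 1090.537 mg
Stage 3: 7 mL/hr × 7.2 hr = 50.4 mL → 50.4 mL × 33.65854 mg/mL = 1696.39 mg
Total = 1330.522 + 1090.537 + 1696.39 = 4117.449 mg

4117 mg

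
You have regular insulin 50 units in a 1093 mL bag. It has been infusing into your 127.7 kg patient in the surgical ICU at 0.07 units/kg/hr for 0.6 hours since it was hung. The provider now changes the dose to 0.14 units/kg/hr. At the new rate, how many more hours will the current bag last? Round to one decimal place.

2.5 hours

Initial rate:
Dose = 0.07 units/kg/hr × 127.7 kg = 8.939 units/hr
Concentration = 50 units ÷ 1093 mL = 0.04574565 units/mL
Rate = 8.939 units/hr ÷ 0.04574565 units/mL = 195.4065 mL/hr
Volume infused so far = 195.4065 mL/hr × 0.6 hr = 117.2439 mL
Volume remaining = 1093 − 117.2439 = 975.7561 mL
New rate:
Dose = 0.14 units/kg/hr × 127.7 kg = 17.878 units/hr
Rate = 17.878 units/hr ÷ 0.04574565 units/mL = 390.8131 mL/hr
Time remaining = 975.7561 mL ÷ 390.8131 mL/hr = 2.496733 hr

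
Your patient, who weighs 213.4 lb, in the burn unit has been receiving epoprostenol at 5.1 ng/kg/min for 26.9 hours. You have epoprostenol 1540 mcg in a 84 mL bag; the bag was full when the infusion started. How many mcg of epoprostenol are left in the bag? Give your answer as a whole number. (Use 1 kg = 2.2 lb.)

742 mcg

Weight = 213.4 lb ÷ 2.2 lb/kg = 97 kg
Dose = 5.1 ng/kg/min × 97 kg = 494.7 ng/min
494.7 ng/min × 60 min/hr = 29682 ng/hr
Concentration = 1540 mcg ÷ 84 mL = 18.33333 mcg/mL = 18333.33 ng/mL
Rate = 29682 ng/hr ÷ 18333.33 ng/mL = 1.619018 mL/hr
Volume infused = 1.619018 mL/hr × 26.9 hr = 43.55159 mL
Volume remaining = 84 − 43.55159 = 40.44841 mL
Drug remaining = 40.44841 mL × 18333.33 ng/mL = 741554.2 ng = 741.5542 mcg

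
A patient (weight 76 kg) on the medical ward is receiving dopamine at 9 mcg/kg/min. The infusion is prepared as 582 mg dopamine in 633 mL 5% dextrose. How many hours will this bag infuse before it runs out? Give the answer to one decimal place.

Dose = 9 mcg/kg/min × 76 kg = 684 mcg/min
684 mcg/min × 60 min/hr = 41040 mcg/hr
Concentration = 582 mg ÷ 633 mL = 0.9194313 mg/mL = 919.4313 mcg/mL
Rate = 41040 mcg/hr ÷ 919.4313 mcg/mL = 44.63629 mL/hr
Duration = 633 mL ÷ 44.63629 mL/hr = 14.18129 hr

14.2 hours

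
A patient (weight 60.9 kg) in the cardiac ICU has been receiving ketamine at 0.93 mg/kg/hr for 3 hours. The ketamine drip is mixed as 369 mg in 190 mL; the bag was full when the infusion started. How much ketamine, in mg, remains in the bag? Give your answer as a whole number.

Dose = 0.93 mg/kg/hr × 60.9 kg = 56.637 mg/hr
Concentration = 369 mg ÷ 190 mL = 1.942105 mg/mL
Rate = 56.637 mg/hr ÷ 1.942105 mg/mL = 29.16268 mL/hr
Volume infused = 29.16268 mL/hr × 3 hr = 87.48805 mL
Volume remaining = 190 − 87.48805 = 102.512 mL
Drug remaining = 102.512 mL × 1.942105 mg/mL = 199.089 mg

199 mg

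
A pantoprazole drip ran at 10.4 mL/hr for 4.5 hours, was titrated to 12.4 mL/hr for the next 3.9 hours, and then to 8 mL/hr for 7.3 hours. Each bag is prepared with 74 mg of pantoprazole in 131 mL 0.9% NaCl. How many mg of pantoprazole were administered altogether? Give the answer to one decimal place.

86.7 mg

Concentration = 74 mg ÷ 131 mL = 0.5648855 mg/mL
Stage 1: 10.4 mL/hr × 4.5 hr = 46.8 mL → 46.8 mL × 0.5648855 mg/mL = 26.43664 mg
Stage 2: 12.4 mL/hr × 3.9 hr = 48.36 mL → 48.36 mL × 0.5648855 mg/mL = 27.31786 mg
Stage 3: 8 mL/hr × 7.3 hr = 58.4 mL → 58.4 mL × 0.5648855 mg/mL = 32.98931 mg
Total = 26.43664 + 27.31786 + 32.98931 = 86.74382 mg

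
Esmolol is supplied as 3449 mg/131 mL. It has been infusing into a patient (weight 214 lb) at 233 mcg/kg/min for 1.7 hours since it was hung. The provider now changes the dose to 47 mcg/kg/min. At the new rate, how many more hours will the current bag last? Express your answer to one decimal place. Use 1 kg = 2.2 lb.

Initial rate:
Weight = 214 lb ÷ 2.2 lb/kg = 97.27273 kg
Dose = 233 mcg/kg/min × 97.27273 kg = 22664.55 mcg/min
22664.55 mcg/min × 60 min/hr = 1359873 mcg/hr
Concentration = 3449 mg ÷ 131 mL = 26.32824 mg/mL = 26328.24 mcg/mL
Rate = 1359873 mcg/hr ÷ 26328.24 mcg/mL = 51.65072 mL/hr
Volume infused so far = 51.65072 mL/hr × 1.7 hr = 87.80622 mL
Volume remaining = 131 − 87.80622 = 43.19378 mL
New rate:
Dose = 47 mcg/kg/min × 97.27273 kg = 4571.818 mcg/min
4571.818 mcg/min × 60 min/hr = 274309.1 mcg/hr
Rate = 274309.1 mcg/hr ÷ 26328.24 mcg/mL = 10.41881 mL/hr
Time remaining = 43.19378 mL ÷ 10.41881 mL/hr = 4.145748 hr

4.1 hours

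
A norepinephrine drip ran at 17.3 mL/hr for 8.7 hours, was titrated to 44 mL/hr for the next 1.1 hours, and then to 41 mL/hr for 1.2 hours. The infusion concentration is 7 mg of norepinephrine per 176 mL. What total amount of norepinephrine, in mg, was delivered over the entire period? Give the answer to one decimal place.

9.9 mg

Concentration = 7 mg ÷ 176 mL = 0.03977273 mg/mL
Stage 1: 17.3 mL/hr × 8.7 hr = 150.51 mL → 150.51 mL × 0.03977273 mg/mL = 5.986193 mg
Stage 2: 44 mL/hr × 1.1 hr = 48.4 mL → 48.4 mL × 0.03977273 mg/mL = 1.925 mg
Stage 3: 41 mL/hr × 1.2 hr = 49.2 mL → 49.2 mL × 0.03977273 mg/mL = 1.956818 mg
Total = 5.986193 + 1.925 + 1.956818 = 9.868011 mg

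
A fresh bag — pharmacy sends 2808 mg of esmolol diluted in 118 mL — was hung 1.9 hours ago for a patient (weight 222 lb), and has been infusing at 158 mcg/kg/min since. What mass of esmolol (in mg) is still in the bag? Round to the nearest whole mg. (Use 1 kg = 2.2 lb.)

990 mg

Weight = 222 lb ÷ 2.2 lb/kg = 100.9091 kg
Dose = 158 mcg/kg/min × 100.9091 kg = 15943.64 mcg/min
15943.64 mcg/min × 60 min/hr = 956618.2 mcg/hr
Concentration = 2808 mg ÷ 118 mL = 23.79661 mg/mL = 23796.61 mcg/mL
Rate = 956618.2 mcg/hr ÷ 23796.61 mcg/mL = 40.19977 mL/hr
Volume infused = 40.19977 mL/hr × 1.9 hr = 76.37956 mL
Volume remaining = 118 − 76.37956 = 41.62044 mL
Drug remaining = 41.62044 mL × 23796.61 mcg/mL = 990425.5 mcg = 990.4255 mg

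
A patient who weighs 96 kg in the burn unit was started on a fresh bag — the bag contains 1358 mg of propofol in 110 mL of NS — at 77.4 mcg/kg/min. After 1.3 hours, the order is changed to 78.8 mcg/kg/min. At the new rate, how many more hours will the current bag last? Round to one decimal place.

Initial rate:
Dose = 77.4 mcg/kg/min × 96 kg = 7430.4 mcg/min
7430.4 mcg/min × 60 min/hr = 445824 mcg/hr
Concentration = 1358 mg ÷ 110 mL = 12.34545 mg/mL = 12345.45 mcg/mL
Rate = 445824 mcg/hr ÷ 12345.45 mcg/mL = 36.1124 mL/hr
Volume infused so far = 36.1124 mL/hr × 1.3 hr = 46.94612 mL
Volume remaining = 110 − 46.94612 = 63.05388 mL
New rate:
Dose = 78.8 mcg/kg/min × 96 kg = 7564.8 mcg/min
7564.8 mcg/min × 60 min/hr = 453888 mcg/hr
Rate = 453888 mcg/hr ÷ 12345.45 mcg/mL = 36.7656 mL/hr
Time remaining = 63.05388 mL ÷ 36.7656 mL/hr = 1.715024 hr

1.7 hours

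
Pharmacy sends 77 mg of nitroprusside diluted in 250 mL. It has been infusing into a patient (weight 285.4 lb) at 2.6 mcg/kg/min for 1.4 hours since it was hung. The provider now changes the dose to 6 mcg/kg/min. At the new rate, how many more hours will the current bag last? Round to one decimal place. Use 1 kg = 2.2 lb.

Initial rate:
Weight = 285.4 lb ÷ 2.2 lb/kg = 129.7273 kg
Dose = 2.6 mcg/kg/min × 129.7273 kg = 337.2909 mcg/min
337.2909 mcg/min × 60 min/hr = 20237.45 mcg/hr
Concentration = 77 mg ÷ 250 mL = 0.308 mg/mL = 308 mcg/mL
Rate = 20237.45 mcg/hr ÷ 308 mcg/mL = 65.70602 mL/hr
Volume infused so far = 65.70602 mL/hr × 1.4 hr = 91.98843 mL
Volume remaining = 250 − 91.98843 = 158.0116 mL
New rate:
Dose = 6 mcg/kg/min × 129.7273 kg = 778.3636 mcg/min
778.3636 mcg/min × 60 min/hr = 46701.82 mcg/hr
Rate = 46701.82 mcg/hr ÷ 308 mcg/mL = 151.6293 mL/hr
Time remaining = 158.0116 mL ÷ 151.6293 mL/hr = 1.042091 hr

1.0 hours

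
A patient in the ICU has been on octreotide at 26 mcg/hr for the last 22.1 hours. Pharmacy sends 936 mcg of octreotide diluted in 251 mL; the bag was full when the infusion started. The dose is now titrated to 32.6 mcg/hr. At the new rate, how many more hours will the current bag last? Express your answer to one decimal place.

Initial rate:
Concentration = 936 mcg ÷ 251 mL = 3.729084 mcg/mL
Rate = 26 mcg/hr ÷ 3.729084 mcg/mL = 6.972222 mL/hr
Volume infused so far = 6.972222 mL/hr × 22.1 hr = 154.0861 mL
Volume remaining = 251 − 154.0861 = 96.91389 mL
New rate:
Rate = 32.6 mcg/hr ÷ 3.729084 mcg/mL = 8.742094 mL/hr
Time remaining = 96.91389 mL ÷ 8.742094 mL/hr = 11.08589 hr

11.1 hours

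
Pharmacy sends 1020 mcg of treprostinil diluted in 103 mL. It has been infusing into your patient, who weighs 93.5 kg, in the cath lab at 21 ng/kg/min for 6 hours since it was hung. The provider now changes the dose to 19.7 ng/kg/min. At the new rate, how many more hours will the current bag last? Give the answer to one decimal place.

Initial rate:
Dose = 21 ng/kg/min × 93.5 kg = 1963.5 ng/min
1963.5 ng/min × 60 min/hr = 117810 ng/hr
Concentration = 1020 mcg ÷ 103 mL = 9.902913 mcg/mL = 9902.913 ng/mL
Rate = 117810 ng/hr ÷ 9902.913 ng/mL = 11.8965 mL/hr
Volume infused so far = 11.8965 mL/hr × 6 hr = 71.379 mL
Volume remaining = 103 − 71.379 = 31.621 mL
New rate:
Dose = 19.7 ng/kg/min × 93.5 kg = 1841.95 ng/min
1841.95 ng/min × 60 min/hr = 110517 ng/hr
Rate = 110517 ng/hr ÷ 9902.913 ng/mL = 11.16005 mL/hr
Time remaining = 31.621 mL ÷ 11.16005 mL/hr = 2.83341 hr

2.8 hours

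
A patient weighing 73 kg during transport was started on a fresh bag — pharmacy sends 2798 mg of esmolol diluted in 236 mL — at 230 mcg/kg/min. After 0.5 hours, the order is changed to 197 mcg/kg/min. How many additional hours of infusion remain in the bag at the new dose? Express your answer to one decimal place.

2.7 hours

Initial rate:
Dose = 230 mcg/kg/min × 73 kg = 16790 mcg/min
16790 mcg/min × 60 min/hr = 1007400 mcg/hr
Concentration = 2798 mg ÷ 236 mL = 11.85593 mg/mL = 11855.93 mcg/mL
Rate = 1007400 mcg/hr ÷ 11855.93 mcg/mL = 84.97012 mL/hr
Volume infused so far = 84.97012 mL/hr × 0.5 hr = 42.48506 mL
Volume remaining = 236 − 42.48506 = 193.5149 mL
New rate:
Dose = 197 mcg/kg/min × 73 kg = 14381 mcg/min
14381 mcg/min × 60 min/hr = 862860 mcg/hr
Rate = 862860 mcg/hr ÷ 11855.93 mcg/mL = 72.77876 mL/hr
Time remaining = 193.5149 mL ÷ 72.77876 mL/hr = 2.658948 hr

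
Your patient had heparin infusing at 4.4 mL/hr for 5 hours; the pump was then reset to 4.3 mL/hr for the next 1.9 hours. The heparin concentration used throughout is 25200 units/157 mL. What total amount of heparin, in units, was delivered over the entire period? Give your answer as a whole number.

4843 units

Concentration = 25200 units ÷ 157 mL = 160.5096 units/mL
Stage 1: 4.4 mL/hr × 5 hr = 22 mL → 22 mL × 160.5096 units/mL = 3531.21 units
Stage 2: 4.3 mL/hr × 1.9 hr = 8.17 mL → 8.17 mL × 160.5096 units/mL = 1311.363 units
Total = 3531.21 + 1311.363 = 4842.573 units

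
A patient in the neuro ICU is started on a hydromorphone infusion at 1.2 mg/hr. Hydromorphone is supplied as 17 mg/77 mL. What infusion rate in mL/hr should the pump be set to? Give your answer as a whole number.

5 mL/hr

Concentration = 17 mg ÷ 77 mL = 0.2207792 mg/mL
Rate = 1.2 mg/hr ÷ 0.2207792 mg/mL = 5.435294 mL/hr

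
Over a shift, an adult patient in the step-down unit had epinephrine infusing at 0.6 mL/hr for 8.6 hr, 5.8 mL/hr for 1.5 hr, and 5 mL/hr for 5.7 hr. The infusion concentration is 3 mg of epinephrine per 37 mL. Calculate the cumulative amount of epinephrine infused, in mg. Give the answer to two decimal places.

3.43 mg

Concentration = 3 mg ÷ 37 mL = 0.08108108 mg/mL
Stage 1: 0.6 mL/hr × 8.6 hr = 5.16 mL → 5.16 mL × 0.08108108 mg/mL = 0.4183784 mg
Stage 2: 5.8 mL/hr × 1.5 hr = 8.7 mL → 8.7 mL × 0.08108108 mg/mL = 0.7054054 mg
Stage 3: 5 mL/hr × 5.7 hr = 28.5 mL → 28.5 mL × 0.08108108 mg/mL = 2.310811 mg
Total = 0.4183784 + 0.7054054 + 2.310811 = 3.434595 mg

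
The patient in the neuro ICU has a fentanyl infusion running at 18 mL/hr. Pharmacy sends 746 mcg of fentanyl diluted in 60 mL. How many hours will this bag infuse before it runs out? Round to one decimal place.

Duration = 60 mL ÷ 18 mL/hr = 3.333333 hr

3.3 hours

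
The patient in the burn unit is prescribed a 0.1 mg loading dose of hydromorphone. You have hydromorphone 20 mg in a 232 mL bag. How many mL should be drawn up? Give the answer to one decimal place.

Concentration = 20 mg ÷ 232 mL = 0.0862069 mg/mL
Volume = 0.1 mg ÷ 0.0862069 mg/mL = 1.16 mL

1.2 mL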